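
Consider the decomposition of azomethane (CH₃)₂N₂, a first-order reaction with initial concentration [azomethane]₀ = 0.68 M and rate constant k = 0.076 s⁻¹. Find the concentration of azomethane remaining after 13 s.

0.2532 M

Step 1: For a first-order reaction: [azomethane] = [azomethane]₀ × e^(-kt)
Step 2: [azomethane] = 0.68 × e^(-0.076 × 13)
Step 3: [azomethane] = 0.68 × e^(-0.988)
Step 4: [azomethane] = 0.68 × 0.372321 = 0.2532 M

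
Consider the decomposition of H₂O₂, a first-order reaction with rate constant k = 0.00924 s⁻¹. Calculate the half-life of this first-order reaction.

75.02 s

Step 1: For a first-order reaction, t₁/₂ = ln(2)/k
Step 2: t₁/₂ = ln(2)/0.00924
Step 3: t₁/₂ = 0.6931/0.00924 = 75.02 s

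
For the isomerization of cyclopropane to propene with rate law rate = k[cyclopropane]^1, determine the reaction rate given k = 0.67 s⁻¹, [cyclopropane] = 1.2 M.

0.804 M/s

Step 1: Identify the rate law: rate = k[cyclopropane]^1
Step 2: Substitute values: rate = 0.67 × (1.2)^1
Step 3: Calculate: rate = 0.67 × 1.2 = 0.804 M/s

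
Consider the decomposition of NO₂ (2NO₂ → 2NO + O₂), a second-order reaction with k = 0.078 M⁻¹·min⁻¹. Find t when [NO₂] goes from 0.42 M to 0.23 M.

25.22 min

Step 1: For second-order: t = (1/[NO₂] - 1/[NO₂]₀)/k
Step 2: t = (1/0.23 - 1/0.42)/0.078
Step 3: t = (4.348 - 2.381)/0.078
Step 4: t = 1.967/0.078 = 25.22 min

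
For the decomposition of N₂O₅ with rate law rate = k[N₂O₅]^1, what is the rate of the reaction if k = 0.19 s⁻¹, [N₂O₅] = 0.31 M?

0.0589 M/s

Step 1: Identify the rate law: rate = k[N₂O₅]^1
Step 2: Substitute values: rate = 0.19 × (0.31)^1
Step 3: Calculate: rate = 0.19 × 0.31 = 0.0589 M/s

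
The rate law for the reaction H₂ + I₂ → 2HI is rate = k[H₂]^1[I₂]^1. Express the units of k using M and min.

M⁻¹·min⁻¹

Step 1: Overall order = 1 + 1 = 2.
Step 2: rate has units M·min⁻¹; [H₂]^1[I₂]^1 has units M^2.
Step 3: k = rate/([H₂]^1[I₂]^1), so units of k = M^(1-2)·min⁻¹ = M⁻¹·min⁻¹.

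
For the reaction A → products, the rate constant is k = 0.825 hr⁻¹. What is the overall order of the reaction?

first order (1)

Step 1: The units of k for an nth-order reaction are (concentration)^(1-n)·(time)⁻¹.
Step 2: Here k has units hr⁻¹, so the concentration exponent is 0.
Step 3: 1 - n = 0 ⇒ n = 1. The reaction is first order.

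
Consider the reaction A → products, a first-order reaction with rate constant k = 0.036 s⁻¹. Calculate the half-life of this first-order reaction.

19.25 s

Step 1: For a first-order reaction, t₁/₂ = ln(2)/k
Step 2: t₁/₂ = ln(2)/0.036
Step 3: t₁/₂ = 0.6931/0.036 = 19.25 s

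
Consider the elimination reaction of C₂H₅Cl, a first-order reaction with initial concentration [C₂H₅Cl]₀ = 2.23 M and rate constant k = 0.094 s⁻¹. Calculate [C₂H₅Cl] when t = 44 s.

0.03565 M

Step 1: For a first-order reaction: [C₂H₅Cl] = [C₂H₅Cl]₀ × e^(-kt)
Step 2: [C₂H₅Cl] = 2.23 × e^(-0.094 × 44)
Step 3: [C₂H₅Cl] = 2.23 × e^(-4.136)
Step 4: [C₂H₅Cl] = 2.23 × 0.0159867 = 0.03565 M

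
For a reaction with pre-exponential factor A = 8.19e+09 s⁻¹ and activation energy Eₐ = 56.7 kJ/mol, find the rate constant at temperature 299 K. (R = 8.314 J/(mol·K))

1.02e+00 s⁻¹

Step 1: Use the Arrhenius equation: k = A × exp(-Eₐ/RT)
Step 2: Convert Eₐ to J/mol: 56.7 kJ/mol = 56700 J/mol
Step 3: Calculate the exponent: -Eₐ/(RT) = -56700/(8.314 × 299) = -22.80877
Step 4: k = 8.19e+09 × exp(-22.80877)
Step 5: k = 8.19e+09 × 1.24244e-10 = 1.0176e+00 s⁻¹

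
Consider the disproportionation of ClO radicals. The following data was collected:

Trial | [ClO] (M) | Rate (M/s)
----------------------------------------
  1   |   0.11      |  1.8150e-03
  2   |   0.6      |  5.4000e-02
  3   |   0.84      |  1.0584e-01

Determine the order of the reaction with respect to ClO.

second order (2)

Step 1: Compare trials to find order n where rate₂/rate₁ = ([ClO]₂/[ClO]₁)^n
Step 2: rate₂/rate₁ = 5.4000e-02/1.8150e-03 = 29.75
Step 3: [ClO]₂/[ClO]₁ = 0.6/0.11 = 5.455
Step 4: n = ln(29.75)/ln(5.455) = 2.00 ≈ 2
Step 5: The reaction is second order in ClO.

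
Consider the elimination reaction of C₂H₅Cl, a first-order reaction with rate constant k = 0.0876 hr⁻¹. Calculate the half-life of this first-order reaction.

7.913 hr

Step 1: For a first-order reaction, t₁/₂ = ln(2)/k
Step 2: t₁/₂ = ln(2)/0.0876
Step 3: t₁/₂ = 0.6931/0.0876 = 7.913 hr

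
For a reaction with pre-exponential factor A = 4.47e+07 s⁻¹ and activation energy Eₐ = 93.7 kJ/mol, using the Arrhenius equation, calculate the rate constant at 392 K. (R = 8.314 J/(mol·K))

1.46e-05 s⁻¹

Step 1: Use the Arrhenius equation: k = A × exp(-Eₐ/RT)
Step 2: Convert Eₐ to J/mol: 93.7 kJ/mol = 93700 J/mol
Step 3: Calculate the exponent: -Eₐ/(RT) = -93700/(8.314 × 392) = -28.75037
Step 4: k = 4.47e+07 × exp(-28.75037)
Step 5: k = 4.47e+07 × 3.26492e-13 = 1.4594e-05 s⁻¹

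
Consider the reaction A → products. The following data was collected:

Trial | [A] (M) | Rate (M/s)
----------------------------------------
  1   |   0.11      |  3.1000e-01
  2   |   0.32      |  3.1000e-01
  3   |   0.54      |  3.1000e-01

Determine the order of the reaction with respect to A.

zeroth order (0)

Step 1: Compare trials - when concentration changes, rate stays constant.
Step 2: rate₂/rate₁ = 3.1000e-01/3.1000e-01 = 1
Step 3: [A]₂/[A]₁ = 0.32/0.11 = 2.909
Step 4: Since rate ratio ≈ (conc ratio)^0, the reaction is zeroth order.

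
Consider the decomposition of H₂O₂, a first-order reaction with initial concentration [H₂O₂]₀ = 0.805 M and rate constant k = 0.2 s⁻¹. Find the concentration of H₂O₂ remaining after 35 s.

0.0007341 M

Step 1: For a first-order reaction: [H₂O₂] = [H₂O₂]₀ × e^(-kt)
Step 2: [H₂O₂] = 0.805 × e^(-0.2 × 35)
Step 3: [H₂O₂] = 0.805 × e^(-7)
Step 4: [H₂O₂] = 0.805 × 0.000911882 = 0.0007341 M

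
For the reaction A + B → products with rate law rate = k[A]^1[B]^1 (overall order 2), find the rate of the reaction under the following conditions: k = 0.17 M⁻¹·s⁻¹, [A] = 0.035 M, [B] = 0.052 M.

0.0003094 M/s

Step 1: The rate law is rate = k[A]^1[B]^1, overall order = 1+1 = 2
Step 2: Substitute values: rate = 0.17 × (0.035)^1 × (0.052)^1
Step 3: rate = 0.17 × 0.035 × 0.052 = 0.0003094 M/s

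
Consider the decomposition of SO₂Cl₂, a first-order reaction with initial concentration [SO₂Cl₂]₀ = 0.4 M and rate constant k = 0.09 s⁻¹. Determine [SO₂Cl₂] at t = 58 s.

0.002163 M

Step 1: For a first-order reaction: [SO₂Cl₂] = [SO₂Cl₂]₀ × e^(-kt)
Step 2: [SO₂Cl₂] = 0.4 × e^(-0.09 × 58)
Step 3: [SO₂Cl₂] = 0.4 × e^(-5.22)
Step 4: [SO₂Cl₂] = 0.4 × 0.00540733 = 0.002163 M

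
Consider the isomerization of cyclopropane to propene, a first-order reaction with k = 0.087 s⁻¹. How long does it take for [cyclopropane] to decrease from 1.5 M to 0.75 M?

7.967 s

Step 1: For first-order: t = ln([cyclopropane]₀/[cyclopropane])/k
Step 2: t = ln(1.5/0.75)/0.087
Step 3: t = ln(2)/0.087
Step 4: t = 0.6931/0.087 = 7.967 s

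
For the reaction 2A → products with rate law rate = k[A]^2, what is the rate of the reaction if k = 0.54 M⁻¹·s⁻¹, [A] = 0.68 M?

0.2497 M/s

Step 1: Identify the rate law: rate = k[A]^2
Step 2: Substitute values: rate = 0.54 × (0.68)^2
Step 3: Calculate: rate = 0.54 × 0.4624 = 0.249696 M/s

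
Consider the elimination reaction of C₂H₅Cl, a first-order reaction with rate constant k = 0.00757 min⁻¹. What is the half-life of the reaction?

91.57 min

Step 1: For a first-order reaction, t₁/₂ = ln(2)/k
Step 2: t₁/₂ = ln(2)/0.00757
Step 3: t₁/₂ = 0.6931/0.00757 = 91.57 min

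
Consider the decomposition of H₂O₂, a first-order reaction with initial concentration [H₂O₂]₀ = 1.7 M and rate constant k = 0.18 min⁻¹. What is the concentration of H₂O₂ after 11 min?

0.2347 M

Step 1: For a first-order reaction: [H₂O₂] = [H₂O₂]₀ × e^(-kt)
Step 2: [H₂O₂] = 1.7 × e^(-0.18 × 11)
Step 3: [H₂O₂] = 1.7 × e^(-1.98)
Step 4: [H₂O₂] = 1.7 × 0.138069 = 0.2347 M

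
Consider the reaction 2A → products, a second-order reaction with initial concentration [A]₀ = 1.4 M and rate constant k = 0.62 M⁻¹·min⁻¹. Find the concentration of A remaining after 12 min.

0.1226 M

Step 1: For a second-order reaction: 1/[A] = 1/[A]₀ + kt
Step 2: 1/[A] = 1/1.4 + 0.62 × 12
Step 3: 1/[A] = 0.7143 + 7.44 = 8.154
Step 4: [A] = 1/8.154 = 0.1226 M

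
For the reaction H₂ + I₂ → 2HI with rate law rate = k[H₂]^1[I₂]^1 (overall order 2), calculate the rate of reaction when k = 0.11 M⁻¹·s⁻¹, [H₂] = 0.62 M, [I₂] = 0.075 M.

0.005115 M/s

Step 1: The rate law is rate = k[H₂]^1[I₂]^1, overall order = 1+1 = 2
Step 2: Substitute values: rate = 0.11 × (0.62)^1 × (0.075)^1
Step 3: rate = 0.11 × 0.62 × 0.075 = 0.005115 M/s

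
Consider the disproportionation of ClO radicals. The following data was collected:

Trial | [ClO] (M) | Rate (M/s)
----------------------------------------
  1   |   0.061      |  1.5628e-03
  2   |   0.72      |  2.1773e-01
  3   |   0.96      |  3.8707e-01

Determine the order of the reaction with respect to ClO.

second order (2)

Step 1: Compare trials to find order n where rate₂/rate₁ = ([ClO]₂/[ClO]₁)^n
Step 2: rate₂/rate₁ = 2.1773e-01/1.5628e-03 = 139.3
Step 3: [ClO]₂/[ClO]₁ = 0.72/0.061 = 11.8
Step 4: n = ln(139.3)/ln(11.8) = 2.00 ≈ 2
Step 5: The reaction is second order in ClO.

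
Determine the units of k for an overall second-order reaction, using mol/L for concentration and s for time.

(mol/L)⁻¹·s⁻¹

Step 1: For overall order n, rate = k × (concentration)^n.
Step 2: Rate has units mol/L·s⁻¹; concentration term has units (mol/L)^2.
Step 3: k = rate / (concentration)^n, so units of k = (mol/L)^(1-2)·s⁻¹ = (mol/L)⁻¹·s⁻¹.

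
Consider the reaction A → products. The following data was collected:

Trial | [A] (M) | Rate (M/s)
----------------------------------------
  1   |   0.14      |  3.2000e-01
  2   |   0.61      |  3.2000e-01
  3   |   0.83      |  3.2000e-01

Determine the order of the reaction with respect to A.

zeroth order (0)

Step 1: Compare trials - when concentration changes, rate stays constant.
Step 2: rate₂/rate₁ = 3.2000e-01/3.2000e-01 = 1
Step 3: [A]₂/[A]₁ = 0.61/0.14 = 4.357
Step 4: Since rate ratio ≈ (conc ratio)^0, the reaction is zeroth order.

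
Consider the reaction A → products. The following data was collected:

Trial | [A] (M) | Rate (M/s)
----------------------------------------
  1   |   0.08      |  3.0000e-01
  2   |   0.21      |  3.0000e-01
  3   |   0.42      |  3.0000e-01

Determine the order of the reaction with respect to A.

zeroth order (0)

Step 1: Compare trials - when concentration changes, rate stays constant.
Step 2: rate₂/rate₁ = 3.0000e-01/3.0000e-01 = 1
Step 3: [A]₂/[A]₁ = 0.21/0.08 = 2.625
Step 4: Since rate ratio ≈ (conc ratio)^0, the reaction is zeroth order.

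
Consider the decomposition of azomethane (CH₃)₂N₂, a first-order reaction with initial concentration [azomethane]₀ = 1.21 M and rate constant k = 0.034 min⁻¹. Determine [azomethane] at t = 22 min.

0.5727 M

Step 1: For a first-order reaction: [azomethane] = [azomethane]₀ × e^(-kt)
Step 2: [azomethane] = 1.21 × e^(-0.034 × 22)
Step 3: [azomethane] = 1.21 × e^(-0.748)
Step 4: [azomethane] = 1.21 × 0.473312 = 0.5727 M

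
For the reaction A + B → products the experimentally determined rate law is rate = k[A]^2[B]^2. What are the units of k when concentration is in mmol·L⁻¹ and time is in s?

(mmol·L⁻¹)⁻³·s⁻¹

Step 1: Overall order = 2 + 2 = 4.
Step 2: rate has units mmol·L⁻¹·s⁻¹; [A]^2[B]^2 has units (mmol·L⁻¹)^4.
Step 3: k = rate/([A]^2[B]^2), so units of k = (mmol·L⁻¹)^(1-4)·s⁻¹ = (mmol·L⁻¹)⁻³·s⁻¹.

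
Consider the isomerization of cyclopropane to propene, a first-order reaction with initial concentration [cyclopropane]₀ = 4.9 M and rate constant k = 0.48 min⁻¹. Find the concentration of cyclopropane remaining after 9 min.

0.06517 M

Step 1: For a first-order reaction: [cyclopropane] = [cyclopropane]₀ × e^(-kt)
Step 2: [cyclopropane] = 4.9 × e^(-0.48 × 9)
Step 3: [cyclopropane] = 4.9 × e^(-4.32)
Step 4: [cyclopropane] = 4.9 × 0.0132999 = 0.06517 M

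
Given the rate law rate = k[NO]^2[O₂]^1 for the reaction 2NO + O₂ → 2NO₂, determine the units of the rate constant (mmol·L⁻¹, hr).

(mmol·L⁻¹)⁻²·hr⁻¹

Step 1: Overall order = 2 + 1 = 3.
Step 2: rate has units mmol·L⁻¹·hr⁻¹; [NO]^2[O₂]^1 has units (mmol·L⁻¹)^3.
Step 3: k = rate/([NO]^2[O₂]^1), so units of k = (mmol·L⁻¹)^(1-3)·hr⁻¹ = (mmol·L⁻¹)⁻²·hr⁻¹.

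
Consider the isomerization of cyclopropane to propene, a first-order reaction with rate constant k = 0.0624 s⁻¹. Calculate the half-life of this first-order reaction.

11.11 s

Step 1: For a first-order reaction, t₁/₂ = ln(2)/k
Step 2: t₁/₂ = ln(2)/0.0624
Step 3: t₁/₂ = 0.6931/0.0624 = 11.11 s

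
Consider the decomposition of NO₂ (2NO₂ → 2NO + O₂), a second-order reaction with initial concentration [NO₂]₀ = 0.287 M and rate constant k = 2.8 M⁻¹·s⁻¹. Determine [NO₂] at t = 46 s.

0.007559 M

Step 1: For a second-order reaction: 1/[NO₂] = 1/[NO₂]₀ + kt
Step 2: 1/[NO₂] = 1/0.287 + 2.8 × 46
Step 3: 1/[NO₂] = 3.484 + 128.8 = 132.3
Step 4: [NO₂] = 1/132.3 = 0.007559 M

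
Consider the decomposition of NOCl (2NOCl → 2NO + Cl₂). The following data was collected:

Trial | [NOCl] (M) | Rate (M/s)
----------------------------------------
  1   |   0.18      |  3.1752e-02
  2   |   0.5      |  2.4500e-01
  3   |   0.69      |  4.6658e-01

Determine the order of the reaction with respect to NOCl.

second order (2)

Step 1: Compare trials to find order n where rate₂/rate₁ = ([NOCl]₂/[NOCl]₁)^n
Step 2: rate₂/rate₁ = 2.4500e-01/3.1752e-02 = 7.716
Step 3: [NOCl]₂/[NOCl]₁ = 0.5/0.18 = 2.778
Step 4: n = ln(7.716)/ln(2.778) = 2.00 ≈ 2
Step 5: The reaction is second order in NOCl.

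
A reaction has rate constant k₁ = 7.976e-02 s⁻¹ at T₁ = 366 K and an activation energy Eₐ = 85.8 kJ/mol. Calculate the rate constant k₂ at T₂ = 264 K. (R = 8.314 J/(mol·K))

1.481e-06 s⁻¹

Step 1: Use the two-temperature Arrhenius form: ln(k₂/k₁) = -Eₐ/R × (1/T₂ - 1/T₁)
Step 2: Convert Eₐ to J/mol: 85.8 kJ/mol = 85800 J/mol
Step 3: 1/T₂ - 1/T₁ = 1/264 - 1/366 = 1.055638e-03 K⁻¹
Step 4: ln(k₂/k₁) = -85800/8.314 × 1.055638e-03 = -10.89412
Step 5: k₂ = k₁ × exp(-10.89412) = 7.976e-02 × 1.85671e-05 = 1.481e-06 s⁻¹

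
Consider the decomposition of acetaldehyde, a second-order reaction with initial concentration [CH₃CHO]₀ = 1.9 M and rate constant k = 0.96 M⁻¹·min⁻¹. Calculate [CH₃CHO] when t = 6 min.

0.1591 M

Step 1: For a second-order reaction: 1/[CH₃CHO] = 1/[CH₃CHO]₀ + kt
Step 2: 1/[CH₃CHO] = 1/1.9 + 0.96 × 6
Step 3: 1/[CH₃CHO] = 0.5263 + 5.76 = 6.286
Step 4: [CH₃CHO] = 1/6.286 = 0.1591 M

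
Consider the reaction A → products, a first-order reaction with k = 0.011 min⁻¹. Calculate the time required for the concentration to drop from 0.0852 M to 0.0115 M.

182.1 min

Step 1: For first-order: t = ln([A]₀/[A])/k
Step 2: t = ln(0.0852/0.0115)/0.011
Step 3: t = ln(7.409)/0.011
Step 4: t = 2.003/0.011 = 182.1 min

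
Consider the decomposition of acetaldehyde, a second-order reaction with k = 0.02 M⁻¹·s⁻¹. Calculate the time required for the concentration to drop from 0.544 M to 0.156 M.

228.6 s

Step 1: For second-order: t = (1/[CH₃CHO] - 1/[CH₃CHO]₀)/k
Step 2: t = (1/0.156 - 1/0.544)/0.02
Step 3: t = (6.41 - 1.838)/0.02
Step 4: t = 4.572/0.02 = 228.6 s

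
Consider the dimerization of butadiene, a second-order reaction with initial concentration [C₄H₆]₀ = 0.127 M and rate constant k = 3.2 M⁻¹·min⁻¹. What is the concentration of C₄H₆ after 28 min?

0.01026 M

Step 1: For a second-order reaction: 1/[C₄H₆] = 1/[C₄H₆]₀ + kt
Step 2: 1/[C₄H₆] = 1/0.127 + 3.2 × 28
Step 3: 1/[C₄H₆] = 7.874 + 89.6 = 97.47
Step 4: [C₄H₆] = 1/97.47 = 0.01026 M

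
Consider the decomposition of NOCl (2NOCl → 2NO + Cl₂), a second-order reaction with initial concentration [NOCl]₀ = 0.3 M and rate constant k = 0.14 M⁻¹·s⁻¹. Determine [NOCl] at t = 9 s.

0.2177 M

Step 1: For a second-order reaction: 1/[NOCl] = 1/[NOCl]₀ + kt
Step 2: 1/[NOCl] = 1/0.3 + 0.14 × 9
Step 3: 1/[NOCl] = 3.333 + 1.26 = 4.593
Step 4: [NOCl] = 1/4.593 = 0.2177 M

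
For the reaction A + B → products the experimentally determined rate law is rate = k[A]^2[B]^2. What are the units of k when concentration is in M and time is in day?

M⁻³·day⁻¹

Step 1: Overall order = 2 + 2 = 4.
Step 2: rate has units M·day⁻¹; [A]^2[B]^2 has units M^4.
Step 3: k = rate/([A]^2[B]^2), so units of k = M^(1-4)·day⁻¹ = M⁻³·day⁻¹.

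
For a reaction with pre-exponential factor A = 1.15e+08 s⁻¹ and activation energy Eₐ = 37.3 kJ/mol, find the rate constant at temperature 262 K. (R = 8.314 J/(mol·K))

4.21e+00 s⁻¹

Step 1: Use the Arrhenius equation: k = A × exp(-Eₐ/RT)
Step 2: Convert Eₐ to J/mol: 37.3 kJ/mol = 37300 J/mol
Step 3: Calculate the exponent: -Eₐ/(RT) = -37300/(8.314 × 262) = -17.12370
Step 4: k = 1.15e+08 × exp(-17.12370)
Step 5: k = 1.15e+08 × 3.65823e-08 = 4.2070e+00 s⁻¹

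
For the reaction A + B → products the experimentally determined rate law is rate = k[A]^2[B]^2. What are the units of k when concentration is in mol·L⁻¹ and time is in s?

(mol·L⁻¹)⁻³·s⁻¹

Step 1: Overall order = 2 + 2 = 4.
Step 2: rate has units mol·L⁻¹·s⁻¹; [A]^2[B]^2 has units (mol·L⁻¹)^4.
Step 3: k = rate/([A]^2[B]^2), so units of k = (mol·L⁻¹)^(1-4)·s⁻¹ = (mol·L⁻¹)⁻³·s⁻¹.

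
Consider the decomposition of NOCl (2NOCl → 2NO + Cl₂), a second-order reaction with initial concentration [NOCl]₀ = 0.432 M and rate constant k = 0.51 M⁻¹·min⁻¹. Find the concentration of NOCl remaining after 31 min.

0.05517 M

Step 1: For a second-order reaction: 1/[NOCl] = 1/[NOCl]₀ + kt
Step 2: 1/[NOCl] = 1/0.432 + 0.51 × 31
Step 3: 1/[NOCl] = 2.315 + 15.81 = 18.12
Step 4: [NOCl] = 1/18.12 = 0.05517 M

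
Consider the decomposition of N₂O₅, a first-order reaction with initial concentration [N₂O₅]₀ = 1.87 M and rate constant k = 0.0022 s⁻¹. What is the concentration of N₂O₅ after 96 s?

1.514 M

Step 1: For a first-order reaction: [N₂O₅] = [N₂O₅]₀ × e^(-kt)
Step 2: [N₂O₅] = 1.87 × e^(-0.0022 × 96)
Step 3: [N₂O₅] = 1.87 × e^(-0.2112)
Step 4: [N₂O₅] = 1.87 × 0.809612 = 1.514 M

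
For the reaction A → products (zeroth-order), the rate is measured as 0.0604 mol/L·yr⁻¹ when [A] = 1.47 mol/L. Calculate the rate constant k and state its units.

0.0604 mol/L·yr⁻¹

Step 1: For a zeroth-order reaction, rate = k (independent of concentration).
Step 2: k = rate = 0.0604 mol/L·yr⁻¹.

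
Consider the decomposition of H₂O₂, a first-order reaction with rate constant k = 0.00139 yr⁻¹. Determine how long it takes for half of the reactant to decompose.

498.7 yr

Step 1: For a first-order reaction, t₁/₂ = ln(2)/k
Step 2: t₁/₂ = ln(2)/0.00139
Step 3: t₁/₂ = 0.6931/0.00139 = 498.7 yr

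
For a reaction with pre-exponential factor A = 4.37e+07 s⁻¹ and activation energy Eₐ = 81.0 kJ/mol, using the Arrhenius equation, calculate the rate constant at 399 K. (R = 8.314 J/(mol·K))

1.09e-03 s⁻¹

Step 1: Use the Arrhenius equation: k = A × exp(-Eₐ/RT)
Step 2: Convert Eₐ to J/mol: 81.0 kJ/mol = 81000 J/mol
Step 3: Calculate the exponent: -Eₐ/(RT) = -81000/(8.314 × 399) = -24.41755
Step 4: k = 4.37e+07 × exp(-24.41755)
Step 5: k = 4.37e+07 × 2.48652e-11 = 1.0866e-03 s⁻¹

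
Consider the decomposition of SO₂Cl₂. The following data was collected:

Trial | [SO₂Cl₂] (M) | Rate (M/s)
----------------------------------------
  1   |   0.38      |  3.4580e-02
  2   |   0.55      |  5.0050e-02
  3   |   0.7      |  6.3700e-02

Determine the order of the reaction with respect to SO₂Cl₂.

first order (1)

Step 1: Compare trials to find order n where rate₂/rate₁ = ([SO₂Cl₂]₂/[SO₂Cl₂]₁)^n
Step 2: rate₂/rate₁ = 5.0050e-02/3.4580e-02 = 1.447
Step 3: [SO₂Cl₂]₂/[SO₂Cl₂]₁ = 0.55/0.38 = 1.447
Step 4: n = ln(1.447)/ln(1.447) = 1.00 ≈ 1
Step 5: The reaction is first order in SO₂Cl₂.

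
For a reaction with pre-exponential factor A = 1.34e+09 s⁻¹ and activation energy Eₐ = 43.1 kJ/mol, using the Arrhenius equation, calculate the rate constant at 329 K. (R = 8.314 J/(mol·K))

1.92e+02 s⁻¹

Step 1: Use the Arrhenius equation: k = A × exp(-Eₐ/RT)
Step 2: Convert Eₐ to J/mol: 43.1 kJ/mol = 43100 J/mol
Step 3: Calculate the exponent: -Eₐ/(RT) = -43100/(8.314 × 329) = -15.75692
Step 4: k = 1.34e+09 × exp(-15.75692)
Step 5: k = 1.34e+09 × 1.43502e-07 = 1.9229e+02 s⁻¹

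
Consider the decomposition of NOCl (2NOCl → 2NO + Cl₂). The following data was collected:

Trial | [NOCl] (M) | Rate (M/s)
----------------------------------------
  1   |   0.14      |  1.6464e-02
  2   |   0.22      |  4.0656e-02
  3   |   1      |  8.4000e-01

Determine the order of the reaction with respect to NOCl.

second order (2)

Step 1: Compare trials to find order n where rate₂/rate₁ = ([NOCl]₂/[NOCl]₁)^n
Step 2: rate₂/rate₁ = 4.0656e-02/1.6464e-02 = 2.469
Step 3: [NOCl]₂/[NOCl]₁ = 0.22/0.14 = 1.571
Step 4: n = ln(2.469)/ln(1.571) = 2.00 ≈ 2
Step 5: The reaction is second order in NOCl.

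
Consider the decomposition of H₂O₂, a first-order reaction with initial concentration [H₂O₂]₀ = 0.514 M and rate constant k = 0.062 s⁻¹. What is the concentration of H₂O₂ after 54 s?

0.01807 M

Step 1: For a first-order reaction: [H₂O₂] = [H₂O₂]₀ × e^(-kt)
Step 2: [H₂O₂] = 0.514 × e^(-0.062 × 54)
Step 3: [H₂O₂] = 0.514 × e^(-3.348)
Step 4: [H₂O₂] = 0.514 × 0.0351546 = 0.01807 M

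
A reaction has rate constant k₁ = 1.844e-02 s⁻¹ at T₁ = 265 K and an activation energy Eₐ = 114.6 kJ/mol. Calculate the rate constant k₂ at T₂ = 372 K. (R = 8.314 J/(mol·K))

5.799e+04 s⁻¹

Step 1: Use the two-temperature Arrhenius form: ln(k₂/k₁) = -Eₐ/R × (1/T₂ - 1/T₁)
Step 2: Convert Eₐ to J/mol: 114.6 kJ/mol = 114600 J/mol
Step 3: 1/T₂ - 1/T₁ = 1/372 - 1/265 = -1.085413e-03 K⁻¹
Step 4: ln(k₂/k₁) = -114600/8.314 × -1.085413e-03 = 14.96131
Step 5: k₂ = k₁ × exp(14.96131) = 1.844e-02 × 3.14495e+06 = 5.799e+04 s⁻¹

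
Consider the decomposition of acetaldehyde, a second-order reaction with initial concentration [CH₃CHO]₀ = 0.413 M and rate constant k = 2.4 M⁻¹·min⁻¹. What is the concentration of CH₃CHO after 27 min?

0.01488 M

Step 1: For a second-order reaction: 1/[CH₃CHO] = 1/[CH₃CHO]₀ + kt
Step 2: 1/[CH₃CHO] = 1/0.413 + 2.4 × 27
Step 3: 1/[CH₃CHO] = 2.421 + 64.8 = 67.22
Step 4: [CH₃CHO] = 1/67.22 = 0.01488 M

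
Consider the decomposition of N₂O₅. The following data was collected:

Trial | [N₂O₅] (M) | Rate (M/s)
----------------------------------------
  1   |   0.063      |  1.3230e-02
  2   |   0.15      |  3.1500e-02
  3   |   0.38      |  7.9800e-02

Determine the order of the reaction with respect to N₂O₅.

first order (1)

Step 1: Compare trials to find order n where rate₂/rate₁ = ([N₂O₅]₂/[N₂O₅]₁)^n
Step 2: rate₂/rate₁ = 3.1500e-02/1.3230e-02 = 2.381
Step 3: [N₂O₅]₂/[N₂O₅]₁ = 0.15/0.063 = 2.381
Step 4: n = ln(2.381)/ln(2.381) = 1.00 ≈ 1
Step 5: The reaction is first order in N₂O₅.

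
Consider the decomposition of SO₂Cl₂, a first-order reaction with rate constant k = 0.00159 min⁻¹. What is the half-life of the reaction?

435.9 min

Step 1: For a first-order reaction, t₁/₂ = ln(2)/k
Step 2: t₁/₂ = ln(2)/0.00159
Step 3: t₁/₂ = 0.6931/0.00159 = 435.9 min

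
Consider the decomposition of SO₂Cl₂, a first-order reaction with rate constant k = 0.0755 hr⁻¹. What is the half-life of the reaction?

9.181 hr

Step 1: For a first-order reaction, t₁/₂ = ln(2)/k
Step 2: t₁/₂ = ln(2)/0.0755
Step 3: t₁/₂ = 0.6931/0.0755 = 9.181 hr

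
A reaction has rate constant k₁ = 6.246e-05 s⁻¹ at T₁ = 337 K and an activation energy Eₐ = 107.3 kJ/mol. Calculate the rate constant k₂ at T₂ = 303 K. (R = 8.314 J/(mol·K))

8.498e-07 s⁻¹

Step 1: Use the two-temperature Arrhenius form: ln(k₂/k₁) = -Eₐ/R × (1/T₂ - 1/T₁)
Step 2: Convert Eₐ to J/mol: 107.3 kJ/mol = 107300 J/mol
Step 3: 1/T₂ - 1/T₁ = 1/303 - 1/337 = 3.329710e-04 K⁻¹
Step 4: ln(k₂/k₁) = -107300/8.314 × 3.329710e-04 = -4.29730
Step 5: k₂ = k₁ × exp(-4.29730) = 6.246e-05 × 1.36052e-02 = 8.498e-07 s⁻¹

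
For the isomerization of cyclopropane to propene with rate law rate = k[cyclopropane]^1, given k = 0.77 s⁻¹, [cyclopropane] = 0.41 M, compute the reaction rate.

0.3157 M/s

Step 1: Identify the rate law: rate = k[cyclopropane]^1
Step 2: Substitute values: rate = 0.77 × (0.41)^1
Step 3: Calculate: rate = 0.77 × 0.41 = 0.3157 M/s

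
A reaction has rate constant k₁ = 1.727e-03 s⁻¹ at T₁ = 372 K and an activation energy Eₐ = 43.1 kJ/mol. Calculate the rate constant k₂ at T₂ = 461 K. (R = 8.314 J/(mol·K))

2.545e-02 s⁻¹

Step 1: Use the two-temperature Arrhenius form: ln(k₂/k₁) = -Eₐ/R × (1/T₂ - 1/T₁)
Step 2: Convert Eₐ to J/mol: 43.1 kJ/mol = 43100 J/mol
Step 3: 1/T₂ - 1/T₁ = 1/461 - 1/372 = -5.189746e-04 K⁻¹
Step 4: ln(k₂/k₁) = -43100/8.314 × -5.189746e-04 = 2.69038
Step 5: k₂ = k₁ × exp(2.69038) = 1.727e-03 × 1.47373e+01 = 2.545e-02 s⁻¹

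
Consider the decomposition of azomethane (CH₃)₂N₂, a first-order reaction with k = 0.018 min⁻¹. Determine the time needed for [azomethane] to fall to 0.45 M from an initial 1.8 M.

77.02 min

Step 1: For first-order: t = ln([azomethane]₀/[azomethane])/k
Step 2: t = ln(1.8/0.45)/0.018
Step 3: t = ln(4)/0.018
Step 4: t = 1.386/0.018 = 77.02 min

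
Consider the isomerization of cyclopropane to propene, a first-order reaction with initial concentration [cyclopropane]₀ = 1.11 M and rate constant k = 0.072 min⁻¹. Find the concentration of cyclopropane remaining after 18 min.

0.3037 M

Step 1: For a first-order reaction: [cyclopropane] = [cyclopropane]₀ × e^(-kt)
Step 2: [cyclopropane] = 1.11 × e^(-0.072 × 18)
Step 3: [cyclopropane] = 1.11 × e^(-1.296)
Step 4: [cyclopropane] = 1.11 × 0.273624 = 0.3037 M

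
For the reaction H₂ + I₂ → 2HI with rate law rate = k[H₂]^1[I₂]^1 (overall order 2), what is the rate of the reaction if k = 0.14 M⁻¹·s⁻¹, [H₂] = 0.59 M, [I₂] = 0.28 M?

0.02313 M/s

Step 1: The rate law is rate = k[H₂]^1[I₂]^1, overall order = 1+1 = 2
Step 2: Substitute values: rate = 0.14 × (0.59)^1 × (0.28)^1
Step 3: rate = 0.14 × 0.59 × 0.28 = 0.023128 M/s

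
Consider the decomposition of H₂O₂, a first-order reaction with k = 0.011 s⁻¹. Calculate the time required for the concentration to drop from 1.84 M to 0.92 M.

63.01 s

Step 1: For first-order: t = ln([H₂O₂]₀/[H₂O₂])/k
Step 2: t = ln(1.84/0.92)/0.011
Step 3: t = ln(2)/0.011
Step 4: t = 0.6931/0.011 = 63.01 s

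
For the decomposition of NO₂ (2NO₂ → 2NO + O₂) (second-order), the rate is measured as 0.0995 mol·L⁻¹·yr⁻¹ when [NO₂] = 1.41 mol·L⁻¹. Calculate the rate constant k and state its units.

0.05005 (mol·L⁻¹)⁻¹·yr⁻¹

Step 1: rate = k[NO₂]^2, so k = rate / [NO₂]^2.
Step 2: k = 0.0995 / (1.41)^2 = 0.0995 / 1.988.
Step 3: k = 0.05005 (mol·L⁻¹)⁻¹·yr⁻¹.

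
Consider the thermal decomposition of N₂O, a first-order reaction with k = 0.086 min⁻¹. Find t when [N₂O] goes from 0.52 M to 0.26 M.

8.06 min

Step 1: For first-order: t = ln([N₂O]₀/[N₂O])/k
Step 2: t = ln(0.52/0.26)/0.086
Step 3: t = ln(2)/0.086
Step 4: t = 0.6931/0.086 = 8.06 min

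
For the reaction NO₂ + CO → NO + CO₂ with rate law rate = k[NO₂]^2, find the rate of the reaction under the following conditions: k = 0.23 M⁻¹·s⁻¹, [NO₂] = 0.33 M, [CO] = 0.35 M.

0.02505 M/s

Step 1: The rate law is rate = k[NO₂]^2
Step 2: Note that the rate does not depend on [CO] (zero order in CO).
Step 3: rate = 0.23 × (0.33)^2 = 0.025047 M/s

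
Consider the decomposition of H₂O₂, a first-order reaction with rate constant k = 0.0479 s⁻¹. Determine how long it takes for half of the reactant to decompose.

14.47 s

Step 1: For a first-order reaction, t₁/₂ = ln(2)/k
Step 2: t₁/₂ = ln(2)/0.0479
Step 3: t₁/₂ = 0.6931/0.0479 = 14.47 s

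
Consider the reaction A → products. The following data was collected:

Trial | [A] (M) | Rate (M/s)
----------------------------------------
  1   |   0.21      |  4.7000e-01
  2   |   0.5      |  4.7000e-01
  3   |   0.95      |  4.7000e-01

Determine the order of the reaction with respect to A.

zeroth order (0)

Step 1: Compare trials - when concentration changes, rate stays constant.
Step 2: rate₂/rate₁ = 4.7000e-01/4.7000e-01 = 1
Step 3: [A]₂/[A]₁ = 0.5/0.21 = 2.381
Step 4: Since rate ratio ≈ (conc ratio)^0, the reaction is zeroth order.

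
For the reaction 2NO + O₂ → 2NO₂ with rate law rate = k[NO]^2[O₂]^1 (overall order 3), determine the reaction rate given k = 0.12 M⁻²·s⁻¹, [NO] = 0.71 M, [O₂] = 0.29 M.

0.01754 M/s

Step 1: The rate law is rate = k[NO]^2[O₂]^1, overall order = 2+1 = 3
Step 2: Substitute values: rate = 0.12 × (0.71)^2 × (0.29)^1
Step 3: rate = 0.12 × 0.5041 × 0.29 = 0.0175427 M/s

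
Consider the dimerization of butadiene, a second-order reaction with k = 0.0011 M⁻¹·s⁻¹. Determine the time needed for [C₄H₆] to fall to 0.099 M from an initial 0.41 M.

6965 s

Step 1: For second-order: t = (1/[C₄H₆] - 1/[C₄H₆]₀)/k
Step 2: t = (1/0.099 - 1/0.41)/0.0011
Step 3: t = (10.1 - 2.439)/0.0011
Step 4: t = 7.662/0.0011 = 6965 s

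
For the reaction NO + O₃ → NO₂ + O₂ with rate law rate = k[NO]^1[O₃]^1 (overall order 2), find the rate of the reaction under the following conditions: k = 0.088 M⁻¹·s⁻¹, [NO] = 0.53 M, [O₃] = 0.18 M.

0.008395 M/s

Step 1: The rate law is rate = k[NO]^1[O₃]^1, overall order = 1+1 = 2
Step 2: Substitute values: rate = 0.088 × (0.53)^1 × (0.18)^1
Step 3: rate = 0.088 × 0.53 × 0.18 = 0.0083952 M/s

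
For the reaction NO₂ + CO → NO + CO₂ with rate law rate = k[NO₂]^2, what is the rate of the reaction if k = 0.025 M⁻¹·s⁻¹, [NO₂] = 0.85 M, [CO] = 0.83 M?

0.01806 M/s

Step 1: The rate law is rate = k[NO₂]^2
Step 2: Note that the rate does not depend on [CO] (zero order in CO).
Step 3: rate = 0.025 × (0.85)^2 = 0.0180625 M/s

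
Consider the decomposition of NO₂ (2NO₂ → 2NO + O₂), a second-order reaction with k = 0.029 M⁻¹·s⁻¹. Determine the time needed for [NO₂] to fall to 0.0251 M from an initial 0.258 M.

1240 s

Step 1: For second-order: t = (1/[NO₂] - 1/[NO₂]₀)/k
Step 2: t = (1/0.0251 - 1/0.258)/0.029
Step 3: t = (39.84 - 3.876)/0.029
Step 4: t = 35.96/0.029 = 1240 s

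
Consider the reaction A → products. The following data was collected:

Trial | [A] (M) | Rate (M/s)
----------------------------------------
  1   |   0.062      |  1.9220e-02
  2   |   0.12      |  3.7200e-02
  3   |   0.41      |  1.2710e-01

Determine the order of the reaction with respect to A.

first order (1)

Step 1: Compare trials to find order n where rate₂/rate₁ = ([A]₂/[A]₁)^n
Step 2: rate₂/rate₁ = 3.7200e-02/1.9220e-02 = 1.935
Step 3: [A]₂/[A]₁ = 0.12/0.062 = 1.935
Step 4: n = ln(1.935)/ln(1.935) = 1.00 ≈ 1
Step 5: The reaction is first order in A.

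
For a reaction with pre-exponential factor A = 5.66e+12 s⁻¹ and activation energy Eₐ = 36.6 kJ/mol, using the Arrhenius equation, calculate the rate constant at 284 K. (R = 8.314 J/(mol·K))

1.05e+06 s⁻¹

Step 1: Use the Arrhenius equation: k = A × exp(-Eₐ/RT)
Step 2: Convert Eₐ to J/mol: 36.6 kJ/mol = 36600 J/mol
Step 3: Calculate the exponent: -Eₐ/(RT) = -36600/(8.314 × 284) = -15.50075
Step 4: k = 5.66e+12 × exp(-15.50075)
Step 5: k = 5.66e+12 × 1.85400e-07 = 1.0494e+06 s⁻¹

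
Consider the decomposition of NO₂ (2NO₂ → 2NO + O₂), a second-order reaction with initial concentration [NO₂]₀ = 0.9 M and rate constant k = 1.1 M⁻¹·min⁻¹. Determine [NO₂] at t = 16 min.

0.05344 M

Step 1: For a second-order reaction: 1/[NO₂] = 1/[NO₂]₀ + kt
Step 2: 1/[NO₂] = 1/0.9 + 1.1 × 16
Step 3: 1/[NO₂] = 1.111 + 17.6 = 18.71
Step 4: [NO₂] = 1/18.71 = 0.05344 M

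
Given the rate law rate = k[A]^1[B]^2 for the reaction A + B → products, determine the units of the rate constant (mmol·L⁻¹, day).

(mmol·L⁻¹)⁻²·day⁻¹

Step 1: Overall order = 1 + 2 = 3.
Step 2: rate has units mmol·L⁻¹·day⁻¹; [A]^1[B]^2 has units (mmol·L⁻¹)^3.
Step 3: k = rate/([A]^1[B]^2), so units of k = (mmol·L⁻¹)^(1-3)·day⁻¹ = (mmol·L⁻¹)⁻²·day⁻¹.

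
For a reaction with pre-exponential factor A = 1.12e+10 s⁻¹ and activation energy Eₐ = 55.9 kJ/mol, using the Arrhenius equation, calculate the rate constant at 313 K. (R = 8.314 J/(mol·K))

5.25e+00 s⁻¹

Step 1: Use the Arrhenius equation: k = A × exp(-Eₐ/RT)
Step 2: Convert Eₐ to J/mol: 55.9 kJ/mol = 55900 J/mol
Step 3: Calculate the exponent: -Eₐ/(RT) = -55900/(8.314 × 313) = -21.48115
Step 4: k = 1.12e+10 × exp(-21.48115)
Step 5: k = 1.12e+10 × 4.68657e-10 = 5.2490e+00 s⁻¹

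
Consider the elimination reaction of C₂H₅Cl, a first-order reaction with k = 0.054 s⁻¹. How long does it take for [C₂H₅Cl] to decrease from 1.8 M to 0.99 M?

11.07 s

Step 1: For first-order: t = ln([C₂H₅Cl]₀/[C₂H₅Cl])/k
Step 2: t = ln(1.8/0.99)/0.054
Step 3: t = ln(1.818)/0.054
Step 4: t = 0.5978/0.054 = 11.07 s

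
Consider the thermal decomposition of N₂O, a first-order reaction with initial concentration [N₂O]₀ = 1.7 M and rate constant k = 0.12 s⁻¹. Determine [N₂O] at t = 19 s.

0.1739 M

Step 1: For a first-order reaction: [N₂O] = [N₂O]₀ × e^(-kt)
Step 2: [N₂O] = 1.7 × e^(-0.12 × 19)
Step 3: [N₂O] = 1.7 × e^(-2.28)
Step 4: [N₂O] = 1.7 × 0.102284 = 0.1739 M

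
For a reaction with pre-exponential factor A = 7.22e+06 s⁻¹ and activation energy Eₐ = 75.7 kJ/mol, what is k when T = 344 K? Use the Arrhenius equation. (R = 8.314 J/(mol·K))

2.31e-05 s⁻¹

Step 1: Use the Arrhenius equation: k = A × exp(-Eₐ/RT)
Step 2: Convert Eₐ to J/mol: 75.7 kJ/mol = 75700 J/mol
Step 3: Calculate the exponent: -Eₐ/(RT) = -75700/(8.314 × 344) = -26.46838
Step 4: k = 7.22e+06 × exp(-26.46838)
Step 5: k = 7.22e+06 × 3.19837e-12 = 2.3092e-05 s⁻¹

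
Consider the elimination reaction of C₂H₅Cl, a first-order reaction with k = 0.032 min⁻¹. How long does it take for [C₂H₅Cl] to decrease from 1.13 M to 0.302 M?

41.24 min

Step 1: For first-order: t = ln([C₂H₅Cl]₀/[C₂H₅Cl])/k
Step 2: t = ln(1.13/0.302)/0.032
Step 3: t = ln(3.742)/0.032
Step 4: t = 1.32/0.032 = 41.24 min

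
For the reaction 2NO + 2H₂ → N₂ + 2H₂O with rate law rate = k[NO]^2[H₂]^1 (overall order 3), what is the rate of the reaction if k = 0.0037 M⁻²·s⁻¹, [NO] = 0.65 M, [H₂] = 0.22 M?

0.0003439 M/s

Step 1: The rate law is rate = k[NO]^2[H₂]^1, overall order = 2+1 = 3
Step 2: Substitute values: rate = 0.0037 × (0.65)^2 × (0.22)^1
Step 3: rate = 0.0037 × 0.4225 × 0.22 = 0.000343915 M/s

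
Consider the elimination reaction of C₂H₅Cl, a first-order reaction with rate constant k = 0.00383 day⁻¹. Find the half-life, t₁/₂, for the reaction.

181 day

Step 1: For a first-order reaction, t₁/₂ = ln(2)/k
Step 2: t₁/₂ = ln(2)/0.00383
Step 3: t₁/₂ = 0.6931/0.00383 = 181 day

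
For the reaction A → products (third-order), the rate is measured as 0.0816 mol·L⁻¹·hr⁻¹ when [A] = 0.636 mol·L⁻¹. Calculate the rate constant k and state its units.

0.3172 (mol·L⁻¹)⁻²·hr⁻¹

Step 1: rate = k[A]^3, so k = rate / [A]^3.
Step 2: k = 0.0816 / (0.636)^3 = 0.0816 / 0.2573.
Step 3: k = 0.3172 (mol·L⁻¹)⁻²·hr⁻¹.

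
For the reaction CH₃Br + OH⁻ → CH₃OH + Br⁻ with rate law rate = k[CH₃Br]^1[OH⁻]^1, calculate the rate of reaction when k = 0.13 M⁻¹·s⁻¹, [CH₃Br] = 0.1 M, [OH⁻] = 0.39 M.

0.00507 M/s

Step 1: The rate law is rate = k[CH₃Br]^1[OH⁻]^1
Step 2: Substitute: rate = 0.13 × (0.1)^1 × (0.39)^1
Step 3: rate = 0.13 × 0.1 × 0.39 = 0.00507 M/s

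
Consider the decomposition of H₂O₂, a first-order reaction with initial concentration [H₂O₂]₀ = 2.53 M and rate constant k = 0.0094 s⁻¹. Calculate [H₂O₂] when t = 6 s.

2.391 M

Step 1: For a first-order reaction: [H₂O₂] = [H₂O₂]₀ × e^(-kt)
Step 2: [H₂O₂] = 2.53 × e^(-0.0094 × 6)
Step 3: [H₂O₂] = 2.53 × e^(-0.0564)
Step 4: [H₂O₂] = 2.53 × 0.945161 = 2.391 M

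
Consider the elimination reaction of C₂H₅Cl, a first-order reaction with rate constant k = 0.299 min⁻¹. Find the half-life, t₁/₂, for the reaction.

2.318 min

Step 1: For a first-order reaction, t₁/₂ = ln(2)/k
Step 2: t₁/₂ = ln(2)/0.299
Step 3: t₁/₂ = 0.6931/0.299 = 2.318 min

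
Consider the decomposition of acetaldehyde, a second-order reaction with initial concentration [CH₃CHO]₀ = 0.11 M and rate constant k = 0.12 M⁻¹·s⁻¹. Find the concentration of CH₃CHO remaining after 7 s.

0.1007 M

Step 1: For a second-order reaction: 1/[CH₃CHO] = 1/[CH₃CHO]₀ + kt
Step 2: 1/[CH₃CHO] = 1/0.11 + 0.12 × 7
Step 3: 1/[CH₃CHO] = 9.091 + 0.84 = 9.931
Step 4: [CH₃CHO] = 1/9.931 = 0.1007 M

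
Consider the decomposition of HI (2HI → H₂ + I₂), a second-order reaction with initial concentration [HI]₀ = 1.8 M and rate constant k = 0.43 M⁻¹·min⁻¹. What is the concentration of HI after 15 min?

0.1427 M

Step 1: For a second-order reaction: 1/[HI] = 1/[HI]₀ + kt
Step 2: 1/[HI] = 1/1.8 + 0.43 × 15
Step 3: 1/[HI] = 0.5556 + 6.45 = 7.006
Step 4: [HI] = 1/7.006 = 0.1427 M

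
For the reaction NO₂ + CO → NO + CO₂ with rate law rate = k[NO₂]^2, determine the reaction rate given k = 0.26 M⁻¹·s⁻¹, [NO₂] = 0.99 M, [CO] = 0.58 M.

0.2548 M/s

Step 1: The rate law is rate = k[NO₂]^2
Step 2: Note that the rate does not depend on [CO] (zero order in CO).
Step 3: rate = 0.26 × (0.99)^2 = 0.254826 M/s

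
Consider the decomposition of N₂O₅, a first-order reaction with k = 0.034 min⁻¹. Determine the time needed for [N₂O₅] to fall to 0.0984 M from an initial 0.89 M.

64.77 min

Step 1: For first-order: t = ln([N₂O₅]₀/[N₂O₅])/k
Step 2: t = ln(0.89/0.0984)/0.034
Step 3: t = ln(9.045)/0.034
Step 4: t = 2.202/0.034 = 64.77 min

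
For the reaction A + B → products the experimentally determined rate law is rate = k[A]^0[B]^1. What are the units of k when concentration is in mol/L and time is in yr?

yr⁻¹

Step 1: Overall order = 0 + 1 = 1.
Step 2: rate has units mol/L·yr⁻¹; [A]^0[B]^1 has units (mol/L)^1.
Step 3: k = rate/([A]^0[B]^1), so units of k = (mol/L)^(1-1)·yr⁻¹ = yr⁻¹.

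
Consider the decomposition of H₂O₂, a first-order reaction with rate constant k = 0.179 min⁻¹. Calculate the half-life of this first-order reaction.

3.872 min

Step 1: For a first-order reaction, t₁/₂ = ln(2)/k
Step 2: t₁/₂ = ln(2)/0.179
Step 3: t₁/₂ = 0.6931/0.179 = 3.872 min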